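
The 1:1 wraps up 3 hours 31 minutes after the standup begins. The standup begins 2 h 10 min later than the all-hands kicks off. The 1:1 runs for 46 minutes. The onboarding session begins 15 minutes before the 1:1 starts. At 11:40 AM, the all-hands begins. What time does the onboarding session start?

The standup starts at 11:40 AM + 130 min = 1:50 PM.
The 1:1 ends at 1:50 PM + 211 min = 5:21 PM.
The 1:1 starts at 5:21 PM − 46 min = 4:35 PM.
The onboarding session starts at 4:35 PM − 15 min = 4:20 PM.

4:20 PM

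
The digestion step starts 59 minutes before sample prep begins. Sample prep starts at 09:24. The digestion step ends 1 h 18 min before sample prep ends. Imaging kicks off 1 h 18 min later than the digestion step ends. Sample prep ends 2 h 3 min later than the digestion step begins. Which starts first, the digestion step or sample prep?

the digestion step

The digestion step starts at 09:24 − 59 min = 08:25.
The digestion step starts at 08:25 and sample prep starts at 09:24, so the digestion step is first.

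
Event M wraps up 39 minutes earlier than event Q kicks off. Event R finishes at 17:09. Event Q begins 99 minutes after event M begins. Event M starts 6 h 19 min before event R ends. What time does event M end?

Event M starts at 17:09 − 379 min = 10:50.
Event Q starts at 10:50 + 99 min = 12:29.
Event M ends at 12:29 − 39 min = 11:50.

11:50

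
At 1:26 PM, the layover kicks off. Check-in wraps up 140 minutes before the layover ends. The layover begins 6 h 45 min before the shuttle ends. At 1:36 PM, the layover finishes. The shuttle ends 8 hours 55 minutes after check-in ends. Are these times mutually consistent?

Check-in ends at 1:36 PM − 140 min = 11:16 AM.
The shuttle ends at 11:16 AM + 535 min = 8:11 PM.
The layover starts at 8:11 PM − 405 min = 1:26 PM.
That matches the stated 1:26 PM, so the schedule is consistent.

Yes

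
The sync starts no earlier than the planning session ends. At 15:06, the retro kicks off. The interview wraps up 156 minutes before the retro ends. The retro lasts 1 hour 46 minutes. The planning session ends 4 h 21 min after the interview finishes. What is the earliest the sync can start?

The retro ends at 15:06 + 106 min = 16:52.
The interview ends at 16:52 − 156 min = 14:16.
The planning session ends at 14:16 + 261 min = 18:37.
The sync is bounded by the planning session, so the earliest it can start is 18:37.

18:37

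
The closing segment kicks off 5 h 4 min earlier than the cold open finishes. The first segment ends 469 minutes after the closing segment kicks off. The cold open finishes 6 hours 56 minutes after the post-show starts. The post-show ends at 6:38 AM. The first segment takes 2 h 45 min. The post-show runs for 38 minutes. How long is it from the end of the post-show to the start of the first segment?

6 hours 18 minutes

The post-show starts at 6:38 AM − 38 min = 6:00 AM.
The cold open ends at 6:00 AM + 416 min = 12:56 PM.
The closing segment starts at 12:56 PM − 304 min = 7:52 AM.
The first segment ends at 7:52 AM + 469 min = 3:41 PM.
The first segment starts at 3:41 PM − 165 min = 12:56 PM.
From 6:38 AM to 12:56 PM is 6 hours 18 minutes.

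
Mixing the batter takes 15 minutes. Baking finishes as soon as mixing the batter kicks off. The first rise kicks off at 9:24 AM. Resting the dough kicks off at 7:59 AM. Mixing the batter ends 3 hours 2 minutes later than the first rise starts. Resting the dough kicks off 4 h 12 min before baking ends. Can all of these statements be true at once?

Yes

Mixing the batter ends at 9:24 AM + 182 min = 12:26 PM.
Mixing the batter starts at 12:26 PM − 15 min = 12:11 PM.
So baking ends at 12:11 PM.
Resting the dough starts at 12:11 PM − 252 min = 7:59 AM.
That matches the stated 7:59 AM, so the schedule is consistent.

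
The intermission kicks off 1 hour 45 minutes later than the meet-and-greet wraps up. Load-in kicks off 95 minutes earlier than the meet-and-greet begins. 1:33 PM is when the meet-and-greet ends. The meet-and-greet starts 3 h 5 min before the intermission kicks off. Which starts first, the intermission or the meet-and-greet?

The intermission starts at 1:33 PM + 105 min = 3:18 PM.
The meet-and-greet starts at 3:18 PM − 185 min = 12:13 PM.
The intermission starts at 3:18 PM and the meet-and-greet starts at 12:13 PM, so the meet-and-greet is first.

the meet-and-greet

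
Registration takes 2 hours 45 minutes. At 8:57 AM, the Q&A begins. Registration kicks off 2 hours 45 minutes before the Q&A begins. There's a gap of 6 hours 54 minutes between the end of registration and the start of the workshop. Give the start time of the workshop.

3:51 PM

Registration starts at 8:57 AM − 165 min = 6:12 AM.
Registration ends at 6:12 AM + 165 min = 8:57 AM.
The workshop starts at 8:57 AM + 414 min = 3:51 PM.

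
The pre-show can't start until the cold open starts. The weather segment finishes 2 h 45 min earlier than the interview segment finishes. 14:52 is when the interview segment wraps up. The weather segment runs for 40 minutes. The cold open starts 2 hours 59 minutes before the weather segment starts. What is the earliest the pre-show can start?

The weather segment ends at 14:52 − 165 min = 12:07.
The weather segment starts at 12:07 − 40 min = 11:27.
The cold open starts at 11:27 − 179 min = 08:28.
The pre-show is bounded by the cold open, so the earliest it can start is 08:28.

08:28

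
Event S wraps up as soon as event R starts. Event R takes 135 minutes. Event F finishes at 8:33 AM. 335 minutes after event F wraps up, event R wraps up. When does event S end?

11:53 AM

Event R ends at 8:33 AM + 335 min = 2:08 PM.
Event R starts at 2:08 PM − 135 min = 11:53 AM.
So event S ends at 11:53 AM.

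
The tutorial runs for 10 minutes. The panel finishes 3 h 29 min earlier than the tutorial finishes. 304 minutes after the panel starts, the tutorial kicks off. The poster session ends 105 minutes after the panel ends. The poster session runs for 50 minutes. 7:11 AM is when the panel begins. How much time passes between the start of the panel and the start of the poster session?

The tutorial starts at 7:11 AM + 304 min = 12:15 PM.
The tutorial ends at 12:15 PM + 10 min = 12:25 PM.
The panel ends at 12:25 PM − 209 min = 8:56 AM.
The poster session ends at 8:56 AM + 105 min = 10:41 AM.
The poster session starts at 10:41 AM − 50 min = 9:51 AM.
From 7:11 AM to 9:51 AM is 160 minutes.

160 minutes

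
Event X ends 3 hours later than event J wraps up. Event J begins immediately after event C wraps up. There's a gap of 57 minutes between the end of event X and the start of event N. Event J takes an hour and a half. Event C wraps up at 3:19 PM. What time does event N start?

Event J starts at 3:19 PM.
Event J ends at 3:19 PM + 90 min = 4:49 PM.
Event X ends at 4:49 PM + 180 min = 7:49 PM.
Event N starts at 7:49 PM + 57 min = 8:46 PM.

8:46 PM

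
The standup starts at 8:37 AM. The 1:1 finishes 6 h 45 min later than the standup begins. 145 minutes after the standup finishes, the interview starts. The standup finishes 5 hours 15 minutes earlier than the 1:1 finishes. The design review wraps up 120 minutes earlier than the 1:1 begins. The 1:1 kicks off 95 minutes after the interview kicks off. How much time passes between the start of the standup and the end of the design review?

210 minutes

The 1:1 ends at 8:37 AM + 405 min = 3:22 PM.
The standup ends at 3:22 PM − 315 min = 10:07 AM.
The interview starts at 10:07 AM + 145 min = 12:32 PM.
The 1:1 starts at 12:32 PM + 95 min = 2:07 PM.
The design review ends at 2:07 PM − 120 min = 12:07 PM.
From 8:37 AM to 12:07 PM is 210 minutes.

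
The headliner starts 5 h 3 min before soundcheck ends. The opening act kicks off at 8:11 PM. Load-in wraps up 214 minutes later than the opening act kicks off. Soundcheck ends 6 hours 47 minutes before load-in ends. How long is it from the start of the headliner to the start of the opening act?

8 hours 16 minutes

Load-in ends at 8:11 PM + 214 min = 11:45 PM.
Soundcheck ends at 11:45 PM − 407 min = 4:58 PM.
The headliner starts at 4:58 PM − 303 min = 11:55 AM.
From 11:55 AM to 8:11 PM is 8 hours 16 minutes.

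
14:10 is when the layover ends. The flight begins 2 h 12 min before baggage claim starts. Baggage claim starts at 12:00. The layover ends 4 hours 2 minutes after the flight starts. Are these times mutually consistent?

The flight starts at 12:00 − 132 min = 09:48.
The layover ends at 09:48 + 242 min = 13:50.
But the layover is also said to end at 14:10 — a 20-minute conflict.

No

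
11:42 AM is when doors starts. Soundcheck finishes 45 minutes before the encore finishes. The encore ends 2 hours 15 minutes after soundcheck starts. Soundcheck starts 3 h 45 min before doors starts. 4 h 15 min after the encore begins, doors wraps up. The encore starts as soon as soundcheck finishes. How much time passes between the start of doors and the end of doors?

120 minutes

Soundcheck starts at 11:42 AM − 225 min = 7:57 AM.
The encore ends at 7:57 AM + 135 min = 10:12 AM.
Soundcheck ends at 10:12 AM − 45 min = 9:27 AM.
So the encore starts at 9:27 AM.
Doors ends at 9:27 AM + 255 min = 1:42 PM.
From 11:42 AM to 1:42 PM is 120 minutes.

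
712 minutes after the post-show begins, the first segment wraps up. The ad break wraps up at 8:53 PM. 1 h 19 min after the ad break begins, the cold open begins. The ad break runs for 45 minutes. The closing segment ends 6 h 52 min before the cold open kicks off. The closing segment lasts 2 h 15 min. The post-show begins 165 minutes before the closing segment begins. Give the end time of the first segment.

The ad break starts at 8:53 PM − 45 min = 8:08 PM.
The cold open starts at 8:08 PM + 79 min = 9:27 PM.
The closing segment ends at 9:27 PM − 412 min = 2:35 PM.
The closing segment starts at 2:35 PM − 135 min = 12:20 PM.
The post-show starts at 12:20 PM − 165 min = 9:35 AM.
The first segment ends at 9:35 AM + 712 min = 9:27 PM.

9:27 PM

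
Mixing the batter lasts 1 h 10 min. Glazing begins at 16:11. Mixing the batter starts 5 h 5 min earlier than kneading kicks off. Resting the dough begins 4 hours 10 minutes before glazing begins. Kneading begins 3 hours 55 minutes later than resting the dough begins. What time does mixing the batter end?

Resting the dough starts at 16:11 − 250 min = 12:01.
Kneading starts at 12:01 + 235 min = 15:56.
Mixing the batter starts at 15:56 − 305 min = 10:51.
Mixing the batter ends at 10:51 + 70 min = 12:01.

12:01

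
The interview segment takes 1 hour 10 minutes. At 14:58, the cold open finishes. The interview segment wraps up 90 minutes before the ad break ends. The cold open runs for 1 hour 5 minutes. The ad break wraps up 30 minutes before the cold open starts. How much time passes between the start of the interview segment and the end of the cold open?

The cold open starts at 14:58 − 65 min = 13:53.
The ad break ends at 13:53 − 30 min = 13:23.
The interview segment ends at 13:23 − 90 min = 11:53.
The interview segment starts at 11:53 − 70 min = 10:43.
From 10:43 to 14:58 is 255 minutes.

255 minutes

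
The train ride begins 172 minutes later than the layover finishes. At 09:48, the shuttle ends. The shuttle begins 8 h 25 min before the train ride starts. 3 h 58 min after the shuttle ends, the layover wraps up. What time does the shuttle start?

08:13

The layover ends at 09:48 + 238 min = 13:46.
The train ride starts at 13:46 + 172 min = 16:38.
The shuttle starts at 16:38 − 505 min = 08:13.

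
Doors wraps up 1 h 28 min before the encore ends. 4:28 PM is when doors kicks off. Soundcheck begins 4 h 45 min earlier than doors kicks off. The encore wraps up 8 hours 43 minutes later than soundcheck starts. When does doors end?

6:58 PM

Soundcheck starts at 4:28 PM − 285 min = 11:43 AM.
The encore ends at 11:43 AM + 523 min = 8:26 PM.
Doors ends at 8:26 PM − 88 min = 6:58 PM.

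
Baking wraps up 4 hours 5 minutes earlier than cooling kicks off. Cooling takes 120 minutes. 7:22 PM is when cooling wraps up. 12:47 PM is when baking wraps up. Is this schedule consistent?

Cooling starts at 7:22 PM − 120 min = 5:22 PM.
Baking ends at 5:22 PM − 245 min = 1:17 PM.
But baking is also said to end at 12:47 PM — a 30-minute conflict.

No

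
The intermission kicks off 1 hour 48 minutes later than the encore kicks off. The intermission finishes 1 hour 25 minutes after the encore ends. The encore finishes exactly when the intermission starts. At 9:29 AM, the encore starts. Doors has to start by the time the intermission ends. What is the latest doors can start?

12:42 PM

The intermission starts at 9:29 AM + 108 min = 11:17 AM.
So the encore ends at 11:17 AM.
The intermission ends at 11:17 AM + 85 min = 12:42 PM.
Doors is bounded by the intermission, so the latest it can start is 12:42 PM.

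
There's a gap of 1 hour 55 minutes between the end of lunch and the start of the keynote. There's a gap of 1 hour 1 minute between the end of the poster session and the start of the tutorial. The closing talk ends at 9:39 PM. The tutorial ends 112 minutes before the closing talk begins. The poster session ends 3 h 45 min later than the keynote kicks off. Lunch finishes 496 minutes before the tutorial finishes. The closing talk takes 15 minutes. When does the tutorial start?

The closing talk starts at 9:39 PM − 15 min = 9:24 PM.
The tutorial ends at 9:24 PM − 112 min = 7:32 PM.
Lunch ends at 7:32 PM − 496 min = 11:16 AM.
The keynote starts at 11:16 AM + 115 min = 1:11 PM.
The poster session ends at 1:11 PM + 225 min = 4:56 PM.
The tutorial starts at 4:56 PM + 61 min = 5:57 PM.

5:57 PM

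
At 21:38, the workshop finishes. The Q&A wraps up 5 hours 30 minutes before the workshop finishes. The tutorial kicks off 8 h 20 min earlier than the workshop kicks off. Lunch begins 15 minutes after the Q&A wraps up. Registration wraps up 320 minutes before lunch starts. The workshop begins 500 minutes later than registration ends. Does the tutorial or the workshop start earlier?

the tutorial

The Q&A ends at 21:38 − 330 min = 16:08.
Lunch starts at 16:08 + 15 min = 16:23.
Registration ends at 16:23 − 320 min = 11:03.
The workshop starts at 11:03 + 500 min = 19:23.
The tutorial starts at 19:23 − 500 min = 11:03.
The tutorial starts at 11:03 and the workshop starts at 19:23, so the tutorial is first.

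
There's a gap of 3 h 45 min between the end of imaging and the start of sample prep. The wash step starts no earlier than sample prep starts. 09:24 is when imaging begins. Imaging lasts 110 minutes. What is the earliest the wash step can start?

Imaging ends at 09:24 + 110 min = 11:14.
Sample prep starts at 11:14 + 225 min = 14:59.
The wash step is bounded by sample prep, so the earliest it can start is 14:59.

14:59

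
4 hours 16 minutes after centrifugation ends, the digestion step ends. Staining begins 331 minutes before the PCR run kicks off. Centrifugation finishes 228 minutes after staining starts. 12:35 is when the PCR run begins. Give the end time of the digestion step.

15:08

Staining starts at 12:35 − 331 min = 07:04.
Centrifugation ends at 07:04 + 228 min = 10:52.
The digestion step ends at 10:52 + 256 min = 15:08.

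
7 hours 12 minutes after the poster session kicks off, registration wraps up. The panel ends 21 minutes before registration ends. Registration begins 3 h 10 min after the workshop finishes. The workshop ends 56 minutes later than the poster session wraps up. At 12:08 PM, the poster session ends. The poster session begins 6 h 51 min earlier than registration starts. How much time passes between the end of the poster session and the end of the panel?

The workshop ends at 12:08 PM + 56 min = 1:04 PM.
Registration starts at 1:04 PM + 190 min = 4:14 PM.
The poster session starts at 4:14 PM − 411 min = 9:23 AM.
Registration ends at 9:23 AM + 432 min = 4:35 PM.
The panel ends at 4:35 PM − 21 min = 4:14 PM.
From 12:08 PM to 4:14 PM is 4 h 6 min.

4 h 6 min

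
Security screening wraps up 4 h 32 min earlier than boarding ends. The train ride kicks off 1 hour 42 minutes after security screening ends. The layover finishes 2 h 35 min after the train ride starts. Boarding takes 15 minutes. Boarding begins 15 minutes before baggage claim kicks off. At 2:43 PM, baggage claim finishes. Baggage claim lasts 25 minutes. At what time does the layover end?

Baggage claim starts at 2:43 PM − 25 min = 2:18 PM.
Boarding starts at 2:18 PM − 15 min = 2:03 PM.
Boarding ends at 2:03 PM + 15 min = 2:18 PM.
Security screening ends at 2:18 PM − 272 min = 9:46 AM.
The train ride starts at 9:46 AM + 102 min = 11:28 AM.
The layover ends at 11:28 AM + 155 min = 2:03 PM.

2:03 PM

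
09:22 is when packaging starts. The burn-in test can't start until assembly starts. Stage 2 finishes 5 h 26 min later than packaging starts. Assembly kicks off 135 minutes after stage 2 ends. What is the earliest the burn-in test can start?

Stage 2 ends at 09:22 + 326 min = 14:48.
Assembly starts at 14:48 + 135 min = 17:03.
The burn-in test is bounded by assembly, so the earliest it can start is 17:03.

17:03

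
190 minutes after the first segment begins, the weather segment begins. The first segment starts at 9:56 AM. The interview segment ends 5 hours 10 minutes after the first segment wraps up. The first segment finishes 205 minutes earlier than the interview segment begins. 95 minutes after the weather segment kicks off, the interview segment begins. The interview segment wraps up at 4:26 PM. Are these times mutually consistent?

The weather segment starts at 9:56 AM + 190 min = 1:06 PM.
The interview segment starts at 1:06 PM + 95 min = 2:41 PM.
The first segment ends at 2:41 PM − 205 min = 11:16 AM.
The interview segment ends at 11:16 AM + 310 min = 4:26 PM.
That matches the stated 4:26 PM, so the schedule is consistent.

Yes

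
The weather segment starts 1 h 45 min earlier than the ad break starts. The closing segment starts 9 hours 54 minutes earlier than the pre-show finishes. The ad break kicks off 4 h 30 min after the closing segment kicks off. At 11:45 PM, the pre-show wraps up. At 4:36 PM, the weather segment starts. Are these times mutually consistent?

Yes

The closing segment starts at 11:45 PM − 594 min = 1:51 PM.
The ad break starts at 1:51 PM + 270 min = 6:21 PM.
The weather segment starts at 6:21 PM − 105 min = 4:36 PM.
That matches the stated 4:36 PM, so the schedule is consistent.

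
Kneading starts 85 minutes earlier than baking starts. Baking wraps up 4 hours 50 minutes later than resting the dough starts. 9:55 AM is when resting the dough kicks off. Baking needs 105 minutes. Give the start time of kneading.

Baking ends at 9:55 AM + 290 min = 2:45 PM.
Baking starts at 2:45 PM − 105 min = 1:00 PM.
Kneading starts at 1:00 PM − 85 min = 11:35 AM.

11:35 AM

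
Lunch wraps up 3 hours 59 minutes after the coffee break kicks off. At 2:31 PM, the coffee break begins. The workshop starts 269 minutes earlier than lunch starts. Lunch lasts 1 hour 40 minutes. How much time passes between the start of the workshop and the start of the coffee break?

130 minutes

Lunch ends at 2:31 PM + 239 min = 6:30 PM.
Lunch starts at 6:30 PM − 100 min = 4:50 PM.
The workshop starts at 4:50 PM − 269 min = 12:21 PM.
From 12:21 PM to 2:31 PM is 130 minutes.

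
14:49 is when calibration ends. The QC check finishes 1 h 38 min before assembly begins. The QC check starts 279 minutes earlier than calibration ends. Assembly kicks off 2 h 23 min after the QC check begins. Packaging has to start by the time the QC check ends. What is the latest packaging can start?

The QC check starts at 14:49 − 279 min = 10:10.
Assembly starts at 10:10 + 143 min = 12:33.
The QC check ends at 12:33 − 98 min = 10:55.
Packaging is bounded by the QC check, so the latest it can start is 10:55.

10:55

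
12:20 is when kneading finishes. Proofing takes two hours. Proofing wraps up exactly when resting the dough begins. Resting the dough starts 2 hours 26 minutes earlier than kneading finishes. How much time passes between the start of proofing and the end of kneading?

Resting the dough starts at 12:20 − 146 min = 09:54.
So proofing ends at 09:54.
Proofing starts at 09:54 − 120 min = 07:54.
From 07:54 to 12:20 is 4 hours 26 minutes.

4 hours 26 minutes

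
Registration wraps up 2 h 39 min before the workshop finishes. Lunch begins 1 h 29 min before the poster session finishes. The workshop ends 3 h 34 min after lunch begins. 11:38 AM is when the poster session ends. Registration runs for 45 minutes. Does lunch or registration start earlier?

Lunch starts at 11:38 AM − 89 min = 10:09 AM.
The workshop ends at 10:09 AM + 214 min = 1:43 PM.
Registration ends at 1:43 PM − 159 min = 11:04 AM.
Registration starts at 11:04 AM − 45 min = 10:19 AM.
Lunch starts at 10:09 AM and registration starts at 10:19 AM, so lunch is first.

lunch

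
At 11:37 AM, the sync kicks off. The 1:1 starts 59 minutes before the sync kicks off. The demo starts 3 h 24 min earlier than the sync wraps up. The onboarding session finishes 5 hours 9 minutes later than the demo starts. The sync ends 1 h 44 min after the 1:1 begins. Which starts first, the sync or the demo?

the demo

The 1:1 starts at 11:37 AM − 59 min = 10:38 AM.
The sync ends at 10:38 AM + 104 min = 12:22 PM.
The demo starts at 12:22 PM − 204 min = 8:58 AM.
The sync starts at 11:37 AM and the demo starts at 8:58 AM, so the demo is first.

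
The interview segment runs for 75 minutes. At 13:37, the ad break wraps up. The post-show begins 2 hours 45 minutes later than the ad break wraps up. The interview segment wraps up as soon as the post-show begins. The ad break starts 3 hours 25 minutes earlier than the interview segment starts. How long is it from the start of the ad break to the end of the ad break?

115 minutes

The post-show starts at 13:37 + 165 min = 16:22.
So the interview segment ends at 16:22.
The interview segment starts at 16:22 − 75 min = 15:07.
The ad break starts at 15:07 − 205 min = 11:42.
From 11:42 to 13:37 is 115 minutes.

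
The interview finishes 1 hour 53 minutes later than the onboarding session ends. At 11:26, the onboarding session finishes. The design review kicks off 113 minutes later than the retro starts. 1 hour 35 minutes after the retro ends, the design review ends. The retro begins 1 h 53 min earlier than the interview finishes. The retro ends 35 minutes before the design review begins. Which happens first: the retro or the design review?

the retro

The interview ends at 11:26 + 113 min = 13:19.
The retro starts at 13:19 − 113 min = 11:26.
The design review starts at 11:26 + 113 min = 13:19.
The retro starts at 11:26 and the design review starts at 13:19, so the retro is first.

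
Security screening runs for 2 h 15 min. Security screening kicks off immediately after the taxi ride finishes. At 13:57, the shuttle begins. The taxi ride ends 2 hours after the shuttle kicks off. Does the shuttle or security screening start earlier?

the shuttle

The taxi ride ends at 13:57 + 120 min = 15:57.
So security screening starts at 15:57.
The shuttle starts at 13:57 and security screening starts at 15:57, so the shuttle is first.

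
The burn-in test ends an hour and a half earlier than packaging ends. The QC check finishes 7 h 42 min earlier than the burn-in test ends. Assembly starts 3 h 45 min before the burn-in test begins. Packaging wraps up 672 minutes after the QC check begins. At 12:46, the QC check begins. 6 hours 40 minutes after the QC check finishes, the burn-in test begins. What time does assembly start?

Packaging ends at 12:46 + 672 min = 23:58.
The burn-in test ends at 23:58 − 90 min = 22:28.
The QC check ends at 22:28 − 462 min = 14:46.
The burn-in test starts at 14:46 + 400 min = 21:26.
Assembly starts at 21:26 − 225 min = 17:41.

17:41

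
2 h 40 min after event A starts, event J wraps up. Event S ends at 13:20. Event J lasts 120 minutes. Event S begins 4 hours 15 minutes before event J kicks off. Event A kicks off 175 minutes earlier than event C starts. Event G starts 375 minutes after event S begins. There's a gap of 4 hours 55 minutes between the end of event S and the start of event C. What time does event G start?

Event C starts at 13:20 + 295 min = 18:15.
Event A starts at 18:15 − 175 min = 15:20.
Event J ends at 15:20 + 160 min = 18:00.
Event J starts at 18:00 − 120 min = 16:00.
Event S starts at 16:00 − 255 min = 11:45.
Event G starts at 11:45 + 375 min = 18:00.

18:00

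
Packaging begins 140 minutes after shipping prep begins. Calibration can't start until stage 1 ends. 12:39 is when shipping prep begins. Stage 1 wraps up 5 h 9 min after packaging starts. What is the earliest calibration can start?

20:08

Packaging starts at 12:39 + 140 min = 14:59.
Stage 1 ends at 14:59 + 309 min = 20:08.
Calibration is bounded by stage 1, so the earliest it can start is 20:08.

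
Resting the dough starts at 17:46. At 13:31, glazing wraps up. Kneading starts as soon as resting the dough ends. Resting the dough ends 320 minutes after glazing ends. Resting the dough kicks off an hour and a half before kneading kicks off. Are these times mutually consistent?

No

Resting the dough ends at 13:31 + 320 min = 18:51.
So kneading starts at 18:51.
Resting the dough starts at 18:51 − 90 min = 17:21.
But resting the dough is also said to start at 17:46 — a 25-minute conflict.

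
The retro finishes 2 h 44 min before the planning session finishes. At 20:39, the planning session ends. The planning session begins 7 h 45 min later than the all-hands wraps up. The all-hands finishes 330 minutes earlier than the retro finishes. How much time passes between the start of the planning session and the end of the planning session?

The retro ends at 20:39 − 164 min = 17:55.
The all-hands ends at 17:55 − 330 min = 12:25.
The planning session starts at 12:25 + 465 min = 20:10.
From 20:10 to 20:39 is 29 minutes.

29 minutes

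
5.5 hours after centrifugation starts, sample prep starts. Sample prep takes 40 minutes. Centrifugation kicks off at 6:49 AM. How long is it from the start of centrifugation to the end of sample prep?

6 hours 10 minutes

Sample prep starts at 6:49 AM + 330 min = 12:19 PM.
Sample prep ends at 12:19 PM + 40 min = 12:59 PM.
From 6:49 AM to 12:59 PM is 6 hours 10 minutes.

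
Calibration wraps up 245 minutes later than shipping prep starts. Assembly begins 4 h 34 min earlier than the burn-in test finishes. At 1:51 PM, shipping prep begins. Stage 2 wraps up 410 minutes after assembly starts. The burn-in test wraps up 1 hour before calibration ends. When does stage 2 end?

7:12 PM

Calibration ends at 1:51 PM + 245 min = 5:56 PM.
The burn-in test ends at 5:56 PM − 60 min = 4:56 PM.
Assembly starts at 4:56 PM − 274 min = 12:22 PM.
Stage 2 ends at 12:22 PM + 410 min = 7:12 PM.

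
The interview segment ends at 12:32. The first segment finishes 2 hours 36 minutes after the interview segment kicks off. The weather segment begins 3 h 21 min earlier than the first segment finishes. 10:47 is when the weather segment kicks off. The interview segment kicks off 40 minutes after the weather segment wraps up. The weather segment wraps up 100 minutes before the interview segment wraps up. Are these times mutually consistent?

Yes

The weather segment ends at 12:32 − 100 min = 10:52.
The interview segment starts at 10:52 + 40 min = 11:32.
The first segment ends at 11:32 + 156 min = 14:08.
The weather segment starts at 14:08 − 201 min = 10:47.
That matches the stated 10:47, so the schedule is consistent.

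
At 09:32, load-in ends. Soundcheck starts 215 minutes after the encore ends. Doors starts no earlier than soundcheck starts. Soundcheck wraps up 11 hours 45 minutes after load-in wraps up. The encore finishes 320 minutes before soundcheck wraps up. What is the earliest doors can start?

Soundcheck ends at 09:32 + 705 min = 21:17.
The encore ends at 21:17 − 320 min = 15:57.
Soundcheck starts at 15:57 + 215 min = 19:32.
Doors is bounded by soundcheck, so the earliest it can start is 19:32.

19:32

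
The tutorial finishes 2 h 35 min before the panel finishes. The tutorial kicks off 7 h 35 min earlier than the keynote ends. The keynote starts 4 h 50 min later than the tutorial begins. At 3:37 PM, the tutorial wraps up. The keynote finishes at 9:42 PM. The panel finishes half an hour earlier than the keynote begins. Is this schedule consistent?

The tutorial starts at 9:42 PM − 455 min = 2:07 PM.
The keynote starts at 2:07 PM + 290 min = 6:57 PM.
The panel ends at 6:57 PM − 30 min = 6:27 PM.
The tutorial ends at 6:27 PM − 155 min = 3:52 PM.
But the tutorial is also said to end at 3:37 PM — a 15-minute conflict.

No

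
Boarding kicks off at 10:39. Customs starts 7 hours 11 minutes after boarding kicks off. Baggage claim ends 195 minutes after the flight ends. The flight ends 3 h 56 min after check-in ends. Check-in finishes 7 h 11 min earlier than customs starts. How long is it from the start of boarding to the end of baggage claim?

431 minutes

Customs starts at 10:39 + 431 min = 17:50.
Check-in ends at 17:50 − 431 min = 10:39.
The flight ends at 10:39 + 236 min = 14:35.
Baggage claim ends at 14:35 + 195 min = 17:50.
From 10:39 to 17:50 is 431 minutes.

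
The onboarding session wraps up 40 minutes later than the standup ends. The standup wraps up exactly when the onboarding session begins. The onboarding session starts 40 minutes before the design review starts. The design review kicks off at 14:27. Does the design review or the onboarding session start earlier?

The onboarding session starts at 14:27 − 40 min = 13:47.
The design review starts at 14:27 and the onboarding session starts at 13:47, so the onboarding session is first.

the onboarding session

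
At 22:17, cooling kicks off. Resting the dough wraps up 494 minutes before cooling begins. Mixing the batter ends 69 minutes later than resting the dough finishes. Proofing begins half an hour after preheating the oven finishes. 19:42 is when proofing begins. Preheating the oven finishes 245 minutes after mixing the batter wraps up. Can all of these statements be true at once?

No

Resting the dough ends at 22:17 − 494 min = 14:03.
Mixing the batter ends at 14:03 + 69 min = 15:12.
Preheating the oven ends at 15:12 + 245 min = 19:17.
Proofing starts at 19:17 + 30 min = 19:47.
But proofing is also said to start at 19:42 — a 5-minute conflict.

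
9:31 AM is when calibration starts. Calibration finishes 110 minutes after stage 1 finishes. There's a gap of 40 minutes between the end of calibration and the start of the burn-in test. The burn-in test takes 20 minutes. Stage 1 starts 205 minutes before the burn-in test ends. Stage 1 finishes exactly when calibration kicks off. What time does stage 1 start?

Stage 1 ends at 9:31 AM.
Calibration ends at 9:31 AM + 110 min = 11:21 AM.
The burn-in test starts at 11:21 AM + 40 min = 12:01 PM.
The burn-in test ends at 12:01 PM + 20 min = 12:21 PM.
Stage 1 starts at 12:21 PM − 205 min = 8:56 AM.

8:56 AM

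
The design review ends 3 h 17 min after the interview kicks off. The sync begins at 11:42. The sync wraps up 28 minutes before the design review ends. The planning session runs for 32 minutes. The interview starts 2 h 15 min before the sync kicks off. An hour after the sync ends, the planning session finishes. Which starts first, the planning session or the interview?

the interview

The interview starts at 11:42 − 135 min = 09:27.
The design review ends at 09:27 + 197 min = 12:44.
The sync ends at 12:44 − 28 min = 12:16.
The planning session ends at 12:16 + 60 min = 13:16.
The planning session starts at 13:16 − 32 min = 12:44.
The planning session starts at 12:44 and the interview starts at 09:27, so the interview is first.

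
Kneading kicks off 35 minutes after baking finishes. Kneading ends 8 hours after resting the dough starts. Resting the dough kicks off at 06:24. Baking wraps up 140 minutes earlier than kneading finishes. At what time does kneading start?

Kneading ends at 06:24 + 480 min = 14:24.
Baking ends at 14:24 − 140 min = 12:04.
Kneading starts at 12:04 + 35 min = 12:39.

12:39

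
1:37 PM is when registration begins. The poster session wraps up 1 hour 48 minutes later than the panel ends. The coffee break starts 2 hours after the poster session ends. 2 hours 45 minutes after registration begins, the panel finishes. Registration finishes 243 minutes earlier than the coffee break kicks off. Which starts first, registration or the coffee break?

registration

The panel ends at 1:37 PM + 165 min = 4:22 PM.
The poster session ends at 4:22 PM + 108 min = 6:10 PM.
The coffee break starts at 6:10 PM + 120 min = 8:10 PM.
Registration starts at 1:37 PM and the coffee break starts at 8:10 PM, so registration is first.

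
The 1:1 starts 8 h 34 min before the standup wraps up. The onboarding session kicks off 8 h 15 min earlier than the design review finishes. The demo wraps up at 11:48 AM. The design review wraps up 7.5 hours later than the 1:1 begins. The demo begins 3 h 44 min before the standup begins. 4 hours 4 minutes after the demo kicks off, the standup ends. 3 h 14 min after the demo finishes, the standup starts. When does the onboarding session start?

The standup starts at 11:48 AM + 194 min = 3:02 PM.
The demo starts at 3:02 PM − 224 min = 11:18 AM.
The standup ends at 11:18 AM + 244 min = 3:22 PM.
The 1:1 starts at 3:22 PM − 514 min = 6:48 AM.
The design review ends at 6:48 AM + 450 min = 2:18 PM.
The onboarding session starts at 2:18 PM − 495 min = 6:03 AM.

6:03 AM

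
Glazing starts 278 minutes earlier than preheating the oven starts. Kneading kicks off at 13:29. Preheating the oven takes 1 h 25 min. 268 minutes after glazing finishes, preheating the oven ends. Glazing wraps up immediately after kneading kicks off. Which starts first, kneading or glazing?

glazing

Glazing ends at 13:29.
Preheating the oven ends at 13:29 + 268 min = 17:57.
Preheating the oven starts at 17:57 − 85 min = 16:32.
Glazing starts at 16:32 − 278 min = 11:54.
Kneading starts at 13:29 and glazing starts at 11:54, so glazing is first.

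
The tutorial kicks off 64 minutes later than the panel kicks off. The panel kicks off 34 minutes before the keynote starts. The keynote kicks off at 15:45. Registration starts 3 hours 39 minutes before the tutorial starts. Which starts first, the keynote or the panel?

The panel starts at 15:45 − 34 min = 15:11.
The keynote starts at 15:45 and the panel starts at 15:11, so the panel is first.

the panel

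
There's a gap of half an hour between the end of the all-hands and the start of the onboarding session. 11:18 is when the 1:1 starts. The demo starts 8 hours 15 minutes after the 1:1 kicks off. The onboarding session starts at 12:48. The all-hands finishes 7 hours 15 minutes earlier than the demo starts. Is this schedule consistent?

The demo starts at 11:18 + 495 min = 19:33.
The all-hands ends at 19:33 − 435 min = 12:18.
The onboarding session starts at 12:18 + 30 min = 12:48.
That matches the stated 12:48, so the schedule is consistent.

Yes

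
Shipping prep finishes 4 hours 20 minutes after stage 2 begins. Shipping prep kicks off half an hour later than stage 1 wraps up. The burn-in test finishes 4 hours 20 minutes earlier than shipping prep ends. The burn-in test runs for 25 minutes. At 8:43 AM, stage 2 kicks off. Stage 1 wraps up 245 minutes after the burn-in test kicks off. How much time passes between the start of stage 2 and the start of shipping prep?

Shipping prep ends at 8:43 AM + 260 min = 1:03 PM.
The burn-in test ends at 1:03 PM − 260 min = 8:43 AM.
The burn-in test starts at 8:43 AM − 25 min = 8:18 AM.
Stage 1 ends at 8:18 AM + 245 min = 12:23 PM.
Shipping prep starts at 12:23 PM + 30 min = 12:53 PM.
From 8:43 AM to 12:53 PM is 4 hours 10 minutes.

4 hours 10 minutes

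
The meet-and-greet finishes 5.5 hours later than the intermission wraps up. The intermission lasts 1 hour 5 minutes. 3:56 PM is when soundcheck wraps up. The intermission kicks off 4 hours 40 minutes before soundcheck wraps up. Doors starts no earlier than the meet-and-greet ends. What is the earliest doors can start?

5:51 PM

The intermission starts at 3:56 PM − 280 min = 11:16 AM.
The intermission ends at 11:16 AM + 65 min = 12:21 PM.
The meet-and-greet ends at 12:21 PM + 330 min = 5:51 PM.
Doors is bounded by the meet-and-greet, so the earliest it can start is 5:51 PM.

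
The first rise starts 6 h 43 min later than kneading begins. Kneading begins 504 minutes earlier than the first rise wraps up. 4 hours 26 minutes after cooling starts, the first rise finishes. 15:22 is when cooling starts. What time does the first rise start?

18:07

The first rise ends at 15:22 + 266 min = 19:48.
Kneading starts at 19:48 − 504 min = 11:24.
The first rise starts at 11:24 + 403 min = 18:07.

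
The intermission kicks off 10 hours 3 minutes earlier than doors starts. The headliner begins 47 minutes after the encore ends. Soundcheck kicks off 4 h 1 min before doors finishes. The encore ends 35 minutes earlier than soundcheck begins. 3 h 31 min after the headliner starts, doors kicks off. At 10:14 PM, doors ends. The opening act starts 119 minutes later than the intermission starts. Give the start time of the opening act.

1:52 PM

Soundcheck starts at 10:14 PM − 241 min = 6:13 PM.
The encore ends at 6:13 PM − 35 min = 5:38 PM.
The headliner starts at 5:38 PM + 47 min = 6:25 PM.
Doors starts at 6:25 PM + 211 min = 9:56 PM.
The intermission starts at 9:56 PM − 603 min = 11:53 AM.
The opening act starts at 11:53 AM + 119 min = 1:52 PM.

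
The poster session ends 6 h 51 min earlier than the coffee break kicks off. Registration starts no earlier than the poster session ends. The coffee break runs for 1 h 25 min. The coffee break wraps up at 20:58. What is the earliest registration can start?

The coffee break starts at 20:58 − 85 min = 19:33.
The poster session ends at 19:33 − 411 min = 12:42.
Registration is bounded by the poster session, so the earliest it can start is 12:42.

12:42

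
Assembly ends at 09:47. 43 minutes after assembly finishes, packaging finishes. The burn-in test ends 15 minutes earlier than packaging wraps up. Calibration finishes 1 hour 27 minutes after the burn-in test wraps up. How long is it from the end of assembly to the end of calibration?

Packaging ends at 09:47 + 43 min = 10:30.
The burn-in test ends at 10:30 − 15 min = 10:15.
Calibration ends at 10:15 + 87 min = 11:42.
From 09:47 to 11:42 is 1 h 55 min.

1 h 55 min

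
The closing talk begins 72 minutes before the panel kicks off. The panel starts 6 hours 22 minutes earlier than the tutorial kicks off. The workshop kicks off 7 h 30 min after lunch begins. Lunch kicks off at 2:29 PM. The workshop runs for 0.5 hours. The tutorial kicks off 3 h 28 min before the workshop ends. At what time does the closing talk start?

The workshop starts at 2:29 PM + 450 min = 9:59 PM.
The workshop ends at 9:59 PM + 30 min = 10:29 PM.
The tutorial starts at 10:29 PM − 208 min = 7:01 PM.
The panel starts at 7:01 PM − 382 min = 12:39 PM.
The closing talk starts at 12:39 PM − 72 min = 11:27 AM.

11:27 AM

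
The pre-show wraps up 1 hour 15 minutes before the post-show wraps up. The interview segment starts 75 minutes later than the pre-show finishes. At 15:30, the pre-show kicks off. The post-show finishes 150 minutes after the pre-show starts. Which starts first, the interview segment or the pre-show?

the pre-show

The post-show ends at 15:30 + 150 min = 18:00.
The pre-show ends at 18:00 − 75 min = 16:45.
The interview segment starts at 16:45 + 75 min = 18:00.
The interview segment starts at 18:00 and the pre-show starts at 15:30, so the pre-show is first.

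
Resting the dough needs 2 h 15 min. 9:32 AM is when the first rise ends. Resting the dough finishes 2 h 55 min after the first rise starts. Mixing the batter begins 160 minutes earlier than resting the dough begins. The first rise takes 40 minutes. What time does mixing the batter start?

6:52 AM

The first rise starts at 9:32 AM − 40 min = 8:52 AM.
Resting the dough ends at 8:52 AM + 175 min = 11:47 AM.
Resting the dough starts at 11:47 AM − 135 min = 9:32 AM.
Mixing the batter starts at 9:32 AM − 160 min = 6:52 AM.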